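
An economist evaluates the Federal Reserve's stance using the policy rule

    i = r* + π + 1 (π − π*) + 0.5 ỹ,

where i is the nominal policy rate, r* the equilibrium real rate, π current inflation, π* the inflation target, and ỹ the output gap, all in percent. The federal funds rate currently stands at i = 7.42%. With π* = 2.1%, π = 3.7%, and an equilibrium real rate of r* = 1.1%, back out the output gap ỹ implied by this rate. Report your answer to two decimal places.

0.5 ỹ = 7.42 − 1.1 − 3.7 − 1 × (3.7 − 2.1) = 1.02
ỹ = 1.02 / 0.5 = 2.04

2.04%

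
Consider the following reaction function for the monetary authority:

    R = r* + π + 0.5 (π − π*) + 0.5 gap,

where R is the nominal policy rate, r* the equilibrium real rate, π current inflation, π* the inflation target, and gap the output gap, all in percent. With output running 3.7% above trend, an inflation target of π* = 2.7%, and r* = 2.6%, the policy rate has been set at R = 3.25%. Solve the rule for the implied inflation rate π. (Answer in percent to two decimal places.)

0.10%

Output 3.7% above potential → gap = 3.7.
Collecting π: R = r* + (1 + 0.5) π − 0.5 π* + 0.5 gap
1.5 π = 3.25 − 2.6 + 0.5 × 2.7 − 0.5 × 3.7 = 0.15
π = 0.15 / 1.5 = 0.10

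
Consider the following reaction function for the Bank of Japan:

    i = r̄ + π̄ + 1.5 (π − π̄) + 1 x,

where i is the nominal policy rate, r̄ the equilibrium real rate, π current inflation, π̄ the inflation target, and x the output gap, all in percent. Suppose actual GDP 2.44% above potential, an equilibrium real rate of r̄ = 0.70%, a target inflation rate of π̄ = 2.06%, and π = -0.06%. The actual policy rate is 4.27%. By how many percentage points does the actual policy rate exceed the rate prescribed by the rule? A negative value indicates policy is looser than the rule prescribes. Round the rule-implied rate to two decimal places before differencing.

2.25 pp

Output 2.44% above potential → x = 2.44.
i = 0.70 + 2.06 + 1.5 × (-0.06 − 2.06) + 1 × 2.44
   = 0.70 + 2.06 − 3.18 + 2.44 = 2.02
Deviation = 4.27 − 2.02 = 2.25 pp.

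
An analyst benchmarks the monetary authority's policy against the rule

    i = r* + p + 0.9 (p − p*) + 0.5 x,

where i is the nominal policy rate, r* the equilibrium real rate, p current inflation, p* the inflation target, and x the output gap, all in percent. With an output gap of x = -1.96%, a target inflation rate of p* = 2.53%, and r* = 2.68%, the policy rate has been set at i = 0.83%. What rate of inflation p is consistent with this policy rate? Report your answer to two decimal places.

Collecting p: i = r* + (1 + 0.9) p − 0.9 p* + 0.5 x
1.9 p = 0.83 − 2.68 + 0.9 × 2.53 − 0.5 × (-1.96) = 1.407
p = 1.407 / 1.9 = 0.74

0.74%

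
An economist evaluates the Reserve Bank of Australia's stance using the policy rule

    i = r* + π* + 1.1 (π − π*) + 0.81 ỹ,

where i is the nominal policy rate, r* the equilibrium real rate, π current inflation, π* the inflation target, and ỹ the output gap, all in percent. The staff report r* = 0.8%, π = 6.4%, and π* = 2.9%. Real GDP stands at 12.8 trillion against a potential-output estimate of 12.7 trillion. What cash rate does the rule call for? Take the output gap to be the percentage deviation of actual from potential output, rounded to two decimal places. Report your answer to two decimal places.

8.19%

Output gap = 100 × (12.8 − 12.7) / 12.7 = 0.79%.
i = 0.80 + 2.90 + 1.1 × (6.40 − 2.90) + 0.81 × 0.79
   = 0.80 + 2.9 + 3.85 + 0.6399 = 8.19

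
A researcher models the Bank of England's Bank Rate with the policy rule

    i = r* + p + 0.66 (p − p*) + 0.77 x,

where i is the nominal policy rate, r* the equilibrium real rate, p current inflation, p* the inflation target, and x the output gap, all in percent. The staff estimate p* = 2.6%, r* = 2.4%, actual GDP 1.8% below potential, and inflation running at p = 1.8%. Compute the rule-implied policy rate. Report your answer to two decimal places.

2.29%

Output 1.8% below potential → x = -1.8.
i = 2.4 + 1.8 + 0.66 × (1.8 − 2.6) + 0.77 × (-1.8)
   = 2.4 + 1.8 − 0.528 − 1.386 = 2.29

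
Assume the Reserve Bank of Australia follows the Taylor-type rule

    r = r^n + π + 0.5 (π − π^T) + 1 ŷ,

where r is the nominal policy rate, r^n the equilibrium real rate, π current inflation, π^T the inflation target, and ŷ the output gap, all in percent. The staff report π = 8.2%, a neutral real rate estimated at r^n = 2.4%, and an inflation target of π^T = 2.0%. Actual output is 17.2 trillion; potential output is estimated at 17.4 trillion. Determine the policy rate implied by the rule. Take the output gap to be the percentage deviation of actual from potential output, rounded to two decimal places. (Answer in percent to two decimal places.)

12.55%

Output gap = 100 × (17.2 − 17.4) / 17.4 = -1.15%.
r = 2.40 + 8.20 + 0.5 × (8.20 − 2.00) + 1 × (-1.15)
   = 2.40 + 8.2 + 3.1 − 1.15 = 12.55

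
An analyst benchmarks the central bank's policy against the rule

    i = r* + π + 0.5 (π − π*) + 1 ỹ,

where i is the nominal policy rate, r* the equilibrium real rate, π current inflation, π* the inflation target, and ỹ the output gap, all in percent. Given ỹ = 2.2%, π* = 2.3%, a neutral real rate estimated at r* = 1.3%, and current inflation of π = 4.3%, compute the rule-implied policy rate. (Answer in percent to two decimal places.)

8.80%

i = 1.3 + 4.3 + 0.5 × (4.3 − 2.3) + 1 × 2.2
   = 1.3 + 4.3 + 1 + 2.2 = 8.80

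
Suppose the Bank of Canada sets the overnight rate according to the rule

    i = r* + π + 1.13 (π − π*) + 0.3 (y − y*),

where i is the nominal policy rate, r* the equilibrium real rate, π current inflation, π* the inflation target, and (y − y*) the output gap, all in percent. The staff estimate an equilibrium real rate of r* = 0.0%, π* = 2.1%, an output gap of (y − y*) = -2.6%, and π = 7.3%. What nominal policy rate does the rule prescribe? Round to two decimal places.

12.40%

i = 0.0 + 7.3 + 1.13 × (7.3 − 2.1) + 0.3 × (-2.6)
   = 0.0 + 7.3 + 5.876 − 0.78 = 12.40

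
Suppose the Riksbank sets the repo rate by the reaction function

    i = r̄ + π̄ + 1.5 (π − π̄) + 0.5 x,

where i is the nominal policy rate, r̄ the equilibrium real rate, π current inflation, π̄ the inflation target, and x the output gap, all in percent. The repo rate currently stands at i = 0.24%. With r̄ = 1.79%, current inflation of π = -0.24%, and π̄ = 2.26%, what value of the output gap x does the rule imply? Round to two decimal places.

-0.12%

0.5 x = 0.24 − 1.79 − 2.26 − 1.5 × ((-0.24) − 2.26) = -0.06
x = -0.06 / 0.5 = -0.12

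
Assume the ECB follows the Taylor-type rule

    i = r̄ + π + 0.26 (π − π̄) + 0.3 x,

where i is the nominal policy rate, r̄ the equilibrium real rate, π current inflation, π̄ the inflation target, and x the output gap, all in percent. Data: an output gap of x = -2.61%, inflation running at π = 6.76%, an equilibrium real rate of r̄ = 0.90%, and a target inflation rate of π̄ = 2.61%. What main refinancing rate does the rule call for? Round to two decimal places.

7.96%

i = 0.90 + 6.76 + 0.26 × (6.76 − 2.61) + 0.3 × (-2.61)
   = 0.90 + 6.76 + 1.079 − 0.783 = 7.96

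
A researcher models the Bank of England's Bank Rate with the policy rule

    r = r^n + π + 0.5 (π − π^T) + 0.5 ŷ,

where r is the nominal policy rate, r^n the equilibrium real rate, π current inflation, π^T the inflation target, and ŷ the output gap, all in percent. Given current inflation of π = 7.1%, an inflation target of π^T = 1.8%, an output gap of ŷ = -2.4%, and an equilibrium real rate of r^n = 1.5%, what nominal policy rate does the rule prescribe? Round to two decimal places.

r = 1.5 + 7.1 + 0.5 × (7.1 − 1.8) + 0.5 × (-2.4)
   = 1.5 + 7.1 + 2.65 − 1.2 = 10.05

10.05%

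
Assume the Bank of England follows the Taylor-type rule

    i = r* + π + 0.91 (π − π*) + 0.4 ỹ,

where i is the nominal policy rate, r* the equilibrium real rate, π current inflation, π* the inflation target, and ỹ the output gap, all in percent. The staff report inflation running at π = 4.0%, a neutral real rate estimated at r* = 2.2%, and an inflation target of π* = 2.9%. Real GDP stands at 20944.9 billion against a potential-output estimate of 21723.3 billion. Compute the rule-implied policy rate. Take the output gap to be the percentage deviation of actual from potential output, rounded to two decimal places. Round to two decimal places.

5.77%

Output gap = 100 × (20944.9 − 21723.3) / 21723.3 = -3.58%.
i = 2.20 + 4.00 + 0.91 × (4.00 − 2.90) + 0.4 × (-3.58)
   = 2.20 + 4 + 1.001 − 1.432 = 5.77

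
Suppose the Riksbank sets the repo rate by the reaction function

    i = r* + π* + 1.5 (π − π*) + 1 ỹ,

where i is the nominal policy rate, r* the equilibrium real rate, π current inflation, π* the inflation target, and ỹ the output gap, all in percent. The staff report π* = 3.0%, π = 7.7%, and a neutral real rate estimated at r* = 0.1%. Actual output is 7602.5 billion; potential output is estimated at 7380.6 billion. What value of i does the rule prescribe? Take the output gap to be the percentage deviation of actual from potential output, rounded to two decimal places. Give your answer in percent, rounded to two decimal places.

Output gap = 100 × (7602.5 − 7380.6) / 7380.6 = 3.01%.
i = 0.10 + 3.00 + 1.5 × (7.70 − 3.00) + 1 × 3.01
   = 0.10 + 3 + 7.05 + 3.01 = 13.16

13.16%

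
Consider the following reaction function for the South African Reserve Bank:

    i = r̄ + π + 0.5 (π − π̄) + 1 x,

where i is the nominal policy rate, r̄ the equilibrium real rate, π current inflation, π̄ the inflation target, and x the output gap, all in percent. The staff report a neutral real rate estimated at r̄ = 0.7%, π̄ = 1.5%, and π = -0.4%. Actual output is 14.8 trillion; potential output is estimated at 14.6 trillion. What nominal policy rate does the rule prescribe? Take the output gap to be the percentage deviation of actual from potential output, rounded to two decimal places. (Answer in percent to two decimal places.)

0.72%

Output gap = 100 × (14.8 − 14.6) / 14.6 = 1.37%.
i = 0.70 + (-0.40) + 0.5 × (-0.40 − 1.50) + 1 × 1.37
   = 0.70 − 0.4 − 0.95 + 1.37 = 0.72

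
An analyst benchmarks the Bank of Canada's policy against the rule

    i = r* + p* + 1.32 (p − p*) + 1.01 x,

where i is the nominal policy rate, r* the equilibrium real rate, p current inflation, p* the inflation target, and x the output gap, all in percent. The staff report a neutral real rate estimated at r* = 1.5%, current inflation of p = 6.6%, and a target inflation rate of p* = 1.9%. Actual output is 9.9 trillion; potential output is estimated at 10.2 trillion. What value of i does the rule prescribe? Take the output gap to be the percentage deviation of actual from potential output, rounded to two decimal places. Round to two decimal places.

Output gap = 100 × (9.9 − 10.2) / 10.2 = -2.94%.
i = 1.50 + 1.90 + 1.32 × (6.60 − 1.90) + 1.01 × (-2.94)
   = 1.50 + 1.9 + 6.204 − 2.9694 = 6.63

6.63%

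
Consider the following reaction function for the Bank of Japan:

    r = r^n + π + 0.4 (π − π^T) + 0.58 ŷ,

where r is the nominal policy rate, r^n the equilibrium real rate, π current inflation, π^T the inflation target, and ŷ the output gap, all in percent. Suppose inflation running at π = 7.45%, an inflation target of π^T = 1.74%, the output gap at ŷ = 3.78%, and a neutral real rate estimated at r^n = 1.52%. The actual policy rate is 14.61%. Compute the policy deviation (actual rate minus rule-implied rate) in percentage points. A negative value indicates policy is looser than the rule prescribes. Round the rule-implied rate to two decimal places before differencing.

1.16 pp

r = 1.52 + 7.45 + 0.4 × (7.45 − 1.74) + 0.58 × 3.78
   = 1.52 + 7.45 + 2.284 + 2.1924 = 13.45
Deviation = 14.61 − 13.45 = 1.16 pp.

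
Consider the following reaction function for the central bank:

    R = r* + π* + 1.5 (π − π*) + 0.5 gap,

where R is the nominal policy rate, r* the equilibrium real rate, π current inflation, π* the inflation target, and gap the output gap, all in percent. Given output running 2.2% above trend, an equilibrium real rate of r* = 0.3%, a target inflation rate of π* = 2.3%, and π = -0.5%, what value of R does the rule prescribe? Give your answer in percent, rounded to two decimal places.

Output 2.2% above potential → gap = 2.2.
R = 0.3 + 2.3 + 1.5 × (-0.5 − 2.3) + 0.5 × 2.2
   = 0.3 + 2.3 − 4.2 + 1.1 = -0.50

-0.50%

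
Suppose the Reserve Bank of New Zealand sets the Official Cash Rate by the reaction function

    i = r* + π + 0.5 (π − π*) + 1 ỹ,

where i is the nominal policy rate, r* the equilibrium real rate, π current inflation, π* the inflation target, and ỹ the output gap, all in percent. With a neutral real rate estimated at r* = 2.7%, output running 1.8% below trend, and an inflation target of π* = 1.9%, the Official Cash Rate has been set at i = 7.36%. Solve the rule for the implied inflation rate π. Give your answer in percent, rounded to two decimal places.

4.94%

Output 1.8% below potential → ỹ = -1.8.
Collecting π: i = r* + (1 + 0.5) π − 0.5 π* + 1 ỹ
1.5 π = 7.36 − 2.7 + 0.5 × 1.9 − 1 × (-1.8) = 7.41
π = 7.41 / 1.5 = 4.94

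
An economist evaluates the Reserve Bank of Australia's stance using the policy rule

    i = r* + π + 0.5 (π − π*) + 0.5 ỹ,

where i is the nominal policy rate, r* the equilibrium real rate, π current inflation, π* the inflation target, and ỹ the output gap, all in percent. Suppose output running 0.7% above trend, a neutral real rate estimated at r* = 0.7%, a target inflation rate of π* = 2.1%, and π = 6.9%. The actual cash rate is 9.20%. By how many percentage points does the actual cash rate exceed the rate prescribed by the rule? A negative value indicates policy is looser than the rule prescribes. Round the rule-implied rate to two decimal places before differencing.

-1.15 pp

Output 0.7% above potential → ỹ = 0.7.
i = 0.7 + 6.9 + 0.5 × (6.9 − 2.1) + 0.5 × 0.7
   = 0.7 + 6.9 + 2.4 + 0.35 = 10.35
Deviation = 9.20 − 10.35 = -1.15 pp.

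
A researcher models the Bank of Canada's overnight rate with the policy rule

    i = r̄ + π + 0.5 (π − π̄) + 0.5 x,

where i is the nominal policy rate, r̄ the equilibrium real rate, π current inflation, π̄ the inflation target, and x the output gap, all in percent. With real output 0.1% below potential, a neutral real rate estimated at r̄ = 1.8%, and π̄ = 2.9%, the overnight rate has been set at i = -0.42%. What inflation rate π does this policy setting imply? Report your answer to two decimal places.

Output 0.1% below potential → x = -0.1.
Collecting π: i = r̄ + (1 + 0.5) π − 0.5 π̄ + 0.5 x
1.5 π = -0.42 − 1.8 + 0.5 × 2.9 − 0.5 × (-0.1) = -0.72
π = -0.72 / 1.5 = -0.48

-0.48%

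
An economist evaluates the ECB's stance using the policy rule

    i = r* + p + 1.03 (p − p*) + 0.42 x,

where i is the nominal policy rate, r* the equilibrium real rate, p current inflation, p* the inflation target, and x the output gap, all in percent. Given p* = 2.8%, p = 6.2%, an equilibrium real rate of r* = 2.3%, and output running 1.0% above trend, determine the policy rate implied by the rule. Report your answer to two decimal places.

Output 1.0% above potential → x = 1.0.
i = 2.3 + 6.2 + 1.03 × (6.2 − 2.8) + 0.42 × 1.0
   = 2.3 + 6.2 + 3.502 + 0.42 = 12.42

12.42%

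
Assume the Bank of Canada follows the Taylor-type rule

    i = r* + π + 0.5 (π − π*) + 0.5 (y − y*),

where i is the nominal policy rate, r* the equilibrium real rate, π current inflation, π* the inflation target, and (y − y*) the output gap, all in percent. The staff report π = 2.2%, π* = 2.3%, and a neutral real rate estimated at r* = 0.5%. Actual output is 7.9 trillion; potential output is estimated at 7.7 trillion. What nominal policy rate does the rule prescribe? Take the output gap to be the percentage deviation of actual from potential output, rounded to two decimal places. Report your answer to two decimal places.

3.95%

Output gap = 100 × (7.9 − 7.7) / 7.7 = 2.60%.
i = 0.50 + 2.20 + 0.5 × (2.20 − 2.30) + 0.5 × 2.60
   = 0.50 + 2.2 − 0.05 + 1.3 = 3.95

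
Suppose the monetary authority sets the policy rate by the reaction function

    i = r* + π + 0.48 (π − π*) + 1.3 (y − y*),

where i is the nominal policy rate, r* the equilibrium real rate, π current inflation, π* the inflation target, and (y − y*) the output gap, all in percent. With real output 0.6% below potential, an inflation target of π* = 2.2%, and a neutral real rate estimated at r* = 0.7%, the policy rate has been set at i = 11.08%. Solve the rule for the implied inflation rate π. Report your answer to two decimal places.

8.25%

Output 0.6% below potential → (y − y*) = -0.6.
Collecting π: i = r* + (1 + 0.48) π − 0.48 π* + 1.3 (y − y*)
1.48 π = 11.08 − 0.7 + 0.48 × 2.2 − 1.3 × (-0.6) = 12.216
π = 12.216 / 1.48 = 8.25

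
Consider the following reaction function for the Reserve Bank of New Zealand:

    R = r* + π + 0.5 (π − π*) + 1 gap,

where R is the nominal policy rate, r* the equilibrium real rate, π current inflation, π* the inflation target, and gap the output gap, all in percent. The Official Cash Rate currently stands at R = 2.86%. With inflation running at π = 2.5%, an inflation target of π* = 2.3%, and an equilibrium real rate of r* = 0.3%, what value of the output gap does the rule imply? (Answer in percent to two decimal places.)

-0.04%

1 gap = 2.86 − 0.3 − 2.5 − 0.5 × (2.5 − 2.3) = -0.04
gap = -0.04 / 1 = -0.04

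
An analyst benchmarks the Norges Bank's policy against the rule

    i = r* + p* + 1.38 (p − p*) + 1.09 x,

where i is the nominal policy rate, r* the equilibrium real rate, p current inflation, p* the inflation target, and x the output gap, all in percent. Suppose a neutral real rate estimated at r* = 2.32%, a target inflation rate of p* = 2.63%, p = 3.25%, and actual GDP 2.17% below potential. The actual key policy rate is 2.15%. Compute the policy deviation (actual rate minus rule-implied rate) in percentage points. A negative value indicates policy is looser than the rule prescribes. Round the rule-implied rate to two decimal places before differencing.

-1.29 pp

Output 2.17% below potential → x = -2.17.
i = 2.32 + 2.63 + 1.38 × (3.25 − 2.63) + 1.09 × (-2.17)
   = 2.32 + 2.63 + 0.8556 − 2.3653 = 3.44
Deviation = 2.15 − 3.44 = -1.29 pp.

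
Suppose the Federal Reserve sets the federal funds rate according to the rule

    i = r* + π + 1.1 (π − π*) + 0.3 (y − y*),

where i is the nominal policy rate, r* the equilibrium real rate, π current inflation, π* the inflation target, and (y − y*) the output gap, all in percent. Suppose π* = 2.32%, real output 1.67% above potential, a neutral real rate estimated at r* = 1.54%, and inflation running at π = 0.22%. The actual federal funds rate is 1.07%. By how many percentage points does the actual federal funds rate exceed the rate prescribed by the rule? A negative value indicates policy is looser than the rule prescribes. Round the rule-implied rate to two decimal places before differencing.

1.12 pp

Output 1.67% above potential → (y − y*) = 1.67.
i = 1.54 + 0.22 + 1.1 × (0.22 − 2.32) + 0.3 × 1.67
   = 1.54 + 0.22 − 2.31 + 0.501 = -0.05
Deviation = 1.07 − (-0.05) = 1.12 pp.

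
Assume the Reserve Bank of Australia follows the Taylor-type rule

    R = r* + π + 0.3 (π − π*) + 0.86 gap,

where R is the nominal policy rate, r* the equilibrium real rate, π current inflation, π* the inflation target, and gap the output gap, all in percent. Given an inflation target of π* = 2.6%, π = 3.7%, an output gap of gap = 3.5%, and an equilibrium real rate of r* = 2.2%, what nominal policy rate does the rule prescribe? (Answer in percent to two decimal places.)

R = 2.2 + 3.7 + 0.3 × (3.7 − 2.6) + 0.86 × 3.5
   = 2.2 + 3.7 + 0.33 + 3.01 = 9.24

9.24%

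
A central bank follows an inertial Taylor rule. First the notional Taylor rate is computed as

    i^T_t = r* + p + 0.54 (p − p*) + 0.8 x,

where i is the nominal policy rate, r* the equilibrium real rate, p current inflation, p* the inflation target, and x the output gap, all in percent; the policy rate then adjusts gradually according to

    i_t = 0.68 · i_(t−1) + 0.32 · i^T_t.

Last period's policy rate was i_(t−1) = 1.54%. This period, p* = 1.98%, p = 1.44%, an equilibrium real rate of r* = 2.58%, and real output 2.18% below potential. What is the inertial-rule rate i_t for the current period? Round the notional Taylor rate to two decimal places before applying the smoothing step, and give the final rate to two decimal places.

Output 2.18% below potential → x = -2.18.
i^T_t = 2.58 + 1.44 + 0.54 × (1.44 − 1.98) + 0.8 × (-2.18)
   = 2.58 + 1.44 − 0.2916 − 1.744 = 1.98
i_t = 0.68 × 1.54 + 0.32 × 1.98 = 1.0472 + 0.6336 = 1.68

1.68%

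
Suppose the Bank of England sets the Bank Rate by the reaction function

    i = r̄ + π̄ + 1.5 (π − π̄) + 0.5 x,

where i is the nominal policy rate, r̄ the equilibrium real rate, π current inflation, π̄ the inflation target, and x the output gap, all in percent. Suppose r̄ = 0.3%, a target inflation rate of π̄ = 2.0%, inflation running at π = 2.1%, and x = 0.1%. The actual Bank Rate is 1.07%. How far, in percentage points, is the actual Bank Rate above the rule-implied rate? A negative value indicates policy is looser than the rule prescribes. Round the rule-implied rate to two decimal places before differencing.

i = 0.3 + 2.0 + 1.5 × (2.1 − 2.0) + 0.5 × 0.1
   = 0.3 + 2 + 0.15 + 0.05 = 2.50
Deviation = 1.07 − 2.50 = -1.43 pp.

-1.43 pp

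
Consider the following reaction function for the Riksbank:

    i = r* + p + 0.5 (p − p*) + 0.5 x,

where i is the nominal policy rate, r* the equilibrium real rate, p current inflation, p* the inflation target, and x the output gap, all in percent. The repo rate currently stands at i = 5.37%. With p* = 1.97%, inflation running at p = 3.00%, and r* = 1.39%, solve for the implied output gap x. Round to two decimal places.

0.93%

0.5 x = 5.37 − 1.39 − 3.00 − 0.5 × (3.00 − 1.97) = 0.465
x = 0.465 / 0.5 = 0.93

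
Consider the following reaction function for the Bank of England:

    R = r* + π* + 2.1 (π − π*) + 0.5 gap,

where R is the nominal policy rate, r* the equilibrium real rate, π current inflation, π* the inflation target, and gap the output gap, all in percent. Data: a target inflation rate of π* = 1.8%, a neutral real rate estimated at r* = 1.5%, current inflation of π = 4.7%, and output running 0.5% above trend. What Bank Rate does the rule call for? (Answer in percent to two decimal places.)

9.64%

Output 0.5% above potential → gap = 0.5.
R = 1.5 + 1.8 + 2.1 × (4.7 − 1.8) + 0.5 × 0.5
   = 1.5 + 1.8 + 6.09 + 0.25 = 9.64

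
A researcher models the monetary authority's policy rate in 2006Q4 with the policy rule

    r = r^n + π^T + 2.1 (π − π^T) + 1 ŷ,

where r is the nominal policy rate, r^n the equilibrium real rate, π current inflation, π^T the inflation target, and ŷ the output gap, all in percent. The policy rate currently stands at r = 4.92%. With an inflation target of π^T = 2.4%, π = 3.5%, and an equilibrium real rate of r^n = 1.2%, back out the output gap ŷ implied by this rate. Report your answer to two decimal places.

1 ŷ = 4.92 − 1.2 − 2.4 − 2.1 × (3.5 − 2.4) = -0.99
ŷ = -0.99 / 1 = -0.99

-0.99%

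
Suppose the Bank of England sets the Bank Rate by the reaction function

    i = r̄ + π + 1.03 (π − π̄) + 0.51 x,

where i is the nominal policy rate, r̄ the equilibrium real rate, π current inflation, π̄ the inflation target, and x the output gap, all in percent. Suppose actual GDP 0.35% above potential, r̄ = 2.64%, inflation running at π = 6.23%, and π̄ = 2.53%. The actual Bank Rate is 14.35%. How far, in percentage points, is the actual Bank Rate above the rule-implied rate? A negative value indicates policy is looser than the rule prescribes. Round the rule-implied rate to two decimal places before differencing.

Output 0.35% above potential → x = 0.35.
i = 2.64 + 6.23 + 1.03 × (6.23 − 2.53) + 0.51 × 0.35
   = 2.64 + 6.23 + 3.811 + 0.1785 = 12.86
Deviation = 14.35 − 12.86 = 1.49 pp.

1.49 pp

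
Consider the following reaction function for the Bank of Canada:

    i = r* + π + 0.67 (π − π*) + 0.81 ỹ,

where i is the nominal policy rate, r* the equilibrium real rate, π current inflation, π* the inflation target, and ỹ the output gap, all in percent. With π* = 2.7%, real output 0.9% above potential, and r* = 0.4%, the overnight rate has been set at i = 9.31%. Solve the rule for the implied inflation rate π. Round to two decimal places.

Output 0.9% above potential → ỹ = 0.9.
Collecting π: i = r* + (1 + 0.67) π − 0.67 π* + 0.81 ỹ
1.67 π = 9.31 − 0.4 + 0.67 × 2.7 − 0.81 × 0.9 = 9.99
π = 9.99 / 1.67 = 5.98

5.98%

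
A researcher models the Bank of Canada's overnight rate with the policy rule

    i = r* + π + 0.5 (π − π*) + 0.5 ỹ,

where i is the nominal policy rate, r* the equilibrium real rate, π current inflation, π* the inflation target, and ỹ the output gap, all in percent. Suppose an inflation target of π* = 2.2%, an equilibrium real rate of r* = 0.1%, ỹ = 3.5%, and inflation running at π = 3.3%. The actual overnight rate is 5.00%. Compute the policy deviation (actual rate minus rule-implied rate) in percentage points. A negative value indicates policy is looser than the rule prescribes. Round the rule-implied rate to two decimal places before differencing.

i = 0.1 + 3.3 + 0.5 × (3.3 − 2.2) + 0.5 × 3.5
   = 0.1 + 3.3 + 0.55 + 1.75 = 5.70
Deviation = 5.00 − 5.70 = -0.70 pp.

-0.70 pp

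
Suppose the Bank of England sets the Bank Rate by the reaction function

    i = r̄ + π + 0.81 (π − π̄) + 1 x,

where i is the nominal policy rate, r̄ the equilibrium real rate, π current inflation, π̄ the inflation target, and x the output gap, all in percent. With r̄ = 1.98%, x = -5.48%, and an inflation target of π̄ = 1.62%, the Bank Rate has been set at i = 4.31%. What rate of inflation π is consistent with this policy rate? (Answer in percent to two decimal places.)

5.04%

Collecting π: i = r̄ + (1 + 0.81) π − 0.81 π̄ + 1 x
1.81 π = 4.31 − 1.98 + 0.81 × 1.62 − 1 × (-5.48) = 9.1222
π = 9.1222 / 1.81 = 5.04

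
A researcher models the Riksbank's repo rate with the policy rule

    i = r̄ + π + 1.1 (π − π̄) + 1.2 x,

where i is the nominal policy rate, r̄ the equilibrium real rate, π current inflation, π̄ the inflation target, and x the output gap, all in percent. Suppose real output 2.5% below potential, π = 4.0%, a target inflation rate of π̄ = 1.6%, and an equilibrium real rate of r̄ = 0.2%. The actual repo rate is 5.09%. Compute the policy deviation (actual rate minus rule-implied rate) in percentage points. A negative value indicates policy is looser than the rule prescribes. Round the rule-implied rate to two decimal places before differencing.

Output 2.5% below potential → x = -2.5.
i = 0.2 + 4.0 + 1.1 × (4.0 − 1.6) + 1.2 × (-2.5)
   = 0.2 + 4 + 2.64 − 3 = 3.84
Deviation = 5.09 − 3.84 = 1.25 pp.

1.25 pp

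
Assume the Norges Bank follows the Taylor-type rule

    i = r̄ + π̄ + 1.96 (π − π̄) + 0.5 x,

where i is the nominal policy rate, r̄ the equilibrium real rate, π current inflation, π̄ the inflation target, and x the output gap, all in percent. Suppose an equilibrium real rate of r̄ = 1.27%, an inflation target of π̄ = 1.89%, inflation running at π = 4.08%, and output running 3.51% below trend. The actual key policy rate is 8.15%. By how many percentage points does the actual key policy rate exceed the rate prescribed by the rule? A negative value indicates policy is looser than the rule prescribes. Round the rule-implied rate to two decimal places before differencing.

Output 3.51% below potential → x = -3.51.
i = 1.27 + 1.89 + 1.96 × (4.08 − 1.89) + 0.5 × (-3.51)
   = 1.27 + 1.89 + 4.2924 − 1.755 = 5.70
Deviation = 8.15 − 5.70 = 2.45 pp.

2.45 pp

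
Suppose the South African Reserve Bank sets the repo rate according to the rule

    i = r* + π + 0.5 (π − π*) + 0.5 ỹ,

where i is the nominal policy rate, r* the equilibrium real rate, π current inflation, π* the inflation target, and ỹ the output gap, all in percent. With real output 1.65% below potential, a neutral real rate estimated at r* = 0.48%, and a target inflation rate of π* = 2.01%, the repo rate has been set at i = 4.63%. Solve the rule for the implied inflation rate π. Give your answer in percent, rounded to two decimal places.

Output 1.65% below potential → ỹ = -1.65.
Collecting π: i = r* + (1 + 0.5) π − 0.5 π* + 0.5 ỹ
1.5 π = 4.63 − 0.48 + 0.5 × 2.01 − 0.5 × (-1.65) = 5.98
π = 5.98 / 1.5 = 3.99

3.99%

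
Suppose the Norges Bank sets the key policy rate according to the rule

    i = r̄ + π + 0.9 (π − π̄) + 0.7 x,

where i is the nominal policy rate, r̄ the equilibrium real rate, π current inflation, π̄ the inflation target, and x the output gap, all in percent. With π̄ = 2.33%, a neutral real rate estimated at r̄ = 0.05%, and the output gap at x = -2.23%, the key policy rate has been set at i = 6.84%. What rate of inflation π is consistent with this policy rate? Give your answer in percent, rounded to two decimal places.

Collecting π: i = r̄ + (1 + 0.9) π − 0.9 π̄ + 0.7 x
1.9 π = 6.84 − 0.05 + 0.9 × 2.33 − 0.7 × (-2.23) = 10.448
π = 10.448 / 1.9 = 5.50

5.50%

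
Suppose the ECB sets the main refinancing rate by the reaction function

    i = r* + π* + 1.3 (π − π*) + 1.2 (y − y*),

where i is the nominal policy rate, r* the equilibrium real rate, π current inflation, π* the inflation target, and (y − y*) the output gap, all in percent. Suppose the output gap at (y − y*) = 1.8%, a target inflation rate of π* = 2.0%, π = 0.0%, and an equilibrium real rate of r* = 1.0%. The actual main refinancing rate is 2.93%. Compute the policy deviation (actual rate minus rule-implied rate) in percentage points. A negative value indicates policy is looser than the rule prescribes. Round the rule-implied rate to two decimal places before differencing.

0.37 pp

i = 1.0 + 2.0 + 1.3 × (0.0 − 2.0) + 1.2 × 1.8
   = 1.0 + 2 − 2.6 + 2.16 = 2.56
Deviation = 2.93 − 2.56 = 0.37 pp.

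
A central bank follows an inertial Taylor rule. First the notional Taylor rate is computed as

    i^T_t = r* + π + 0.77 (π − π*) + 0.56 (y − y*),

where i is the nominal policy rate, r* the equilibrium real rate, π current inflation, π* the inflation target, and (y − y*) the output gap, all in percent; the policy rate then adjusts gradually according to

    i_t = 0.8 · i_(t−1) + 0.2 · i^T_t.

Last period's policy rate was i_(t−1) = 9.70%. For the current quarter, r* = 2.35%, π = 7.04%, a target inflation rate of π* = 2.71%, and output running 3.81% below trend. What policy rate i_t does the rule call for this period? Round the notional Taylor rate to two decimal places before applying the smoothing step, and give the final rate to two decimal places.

9.88%

Output 3.81% below potential → (y − y*) = -3.81.
i^T_t = 2.35 + 7.04 + 0.77 × (7.04 − 2.71) + 0.56 × (-3.81)
   = 2.35 + 7.04 + 3.3341 − 2.1336 = 10.59
i_t = 0.8 × 9.70 + 0.2 × 10.59 = 7.76 + 2.118 = 9.88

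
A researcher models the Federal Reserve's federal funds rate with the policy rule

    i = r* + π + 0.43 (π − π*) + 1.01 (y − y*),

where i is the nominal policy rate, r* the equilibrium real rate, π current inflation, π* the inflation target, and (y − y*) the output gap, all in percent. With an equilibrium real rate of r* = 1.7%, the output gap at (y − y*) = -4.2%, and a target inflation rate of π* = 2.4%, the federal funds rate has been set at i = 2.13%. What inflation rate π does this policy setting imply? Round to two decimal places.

3.99%

Collecting π: i = r* + (1 + 0.43) π − 0.43 π* + 1.01 (y − y*)
1.43 π = 2.13 − 1.7 + 0.43 × 2.4 − 1.01 × (-4.2) = 5.704
π = 5.704 / 1.43 = 3.99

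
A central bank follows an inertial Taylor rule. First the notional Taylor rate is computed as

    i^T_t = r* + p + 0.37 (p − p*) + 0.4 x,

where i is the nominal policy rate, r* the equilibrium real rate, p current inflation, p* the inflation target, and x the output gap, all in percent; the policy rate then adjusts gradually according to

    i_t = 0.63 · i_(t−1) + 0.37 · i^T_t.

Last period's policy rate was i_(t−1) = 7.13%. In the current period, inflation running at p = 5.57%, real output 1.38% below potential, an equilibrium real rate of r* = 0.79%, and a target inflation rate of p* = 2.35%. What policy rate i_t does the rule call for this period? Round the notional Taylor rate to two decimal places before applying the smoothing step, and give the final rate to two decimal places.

Output 1.38% below potential → x = -1.38.
i^T_t = 0.79 + 5.57 + 0.37 × (5.57 − 2.35) + 0.4 × (-1.38)
   = 0.79 + 5.57 + 1.1914 − 0.552 = 7.00
i_t = 0.63 × 7.13 + 0.37 × 7.00 = 4.4919 + 2.59 = 7.08

7.08%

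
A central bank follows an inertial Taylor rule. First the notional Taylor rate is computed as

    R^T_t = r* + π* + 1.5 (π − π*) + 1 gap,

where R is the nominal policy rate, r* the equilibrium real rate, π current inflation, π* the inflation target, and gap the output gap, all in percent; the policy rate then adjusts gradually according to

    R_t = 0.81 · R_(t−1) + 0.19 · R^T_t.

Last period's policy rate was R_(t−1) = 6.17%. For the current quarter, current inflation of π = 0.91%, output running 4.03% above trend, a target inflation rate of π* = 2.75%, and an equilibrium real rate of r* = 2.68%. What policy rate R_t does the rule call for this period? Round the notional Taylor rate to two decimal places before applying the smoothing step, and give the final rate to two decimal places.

6.27%

Output 4.03% above potential → gap = 4.03.
R^T_t = 2.68 + 2.75 + 1.5 × (0.91 − 2.75) + 1 × 4.03
   = 2.68 + 2.75 − 2.76 + 4.03 = 6.70
R_t = 0.81 × 6.17 + 0.19 × 6.70 = 4.9977 + 1.273 = 6.27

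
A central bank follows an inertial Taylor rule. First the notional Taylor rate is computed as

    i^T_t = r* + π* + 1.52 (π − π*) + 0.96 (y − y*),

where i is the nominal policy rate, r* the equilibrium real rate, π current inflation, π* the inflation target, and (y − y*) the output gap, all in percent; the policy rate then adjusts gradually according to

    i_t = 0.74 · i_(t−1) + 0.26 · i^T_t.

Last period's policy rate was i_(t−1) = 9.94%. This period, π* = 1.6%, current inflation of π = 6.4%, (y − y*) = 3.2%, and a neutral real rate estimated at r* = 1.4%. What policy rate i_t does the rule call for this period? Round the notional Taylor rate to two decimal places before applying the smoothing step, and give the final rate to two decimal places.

i^T_t = 1.4 + 1.6 + 1.52 × (6.4 − 1.6) + 0.96 × 3.2
   = 1.4 + 1.6 + 7.296 + 3.072 = 13.37
i_t = 0.74 × 9.94 + 0.26 × 13.37 = 7.3556 + 3.4762 = 10.83

10.83%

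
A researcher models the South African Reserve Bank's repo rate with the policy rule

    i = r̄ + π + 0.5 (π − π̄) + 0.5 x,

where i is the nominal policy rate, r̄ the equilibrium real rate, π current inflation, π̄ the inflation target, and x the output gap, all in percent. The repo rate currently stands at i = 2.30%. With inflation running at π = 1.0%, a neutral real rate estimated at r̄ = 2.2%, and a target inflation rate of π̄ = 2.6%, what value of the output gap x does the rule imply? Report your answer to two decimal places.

0.5 x = 2.30 − 2.2 − 1.0 − 0.5 × (1.0 − 2.6) = -0.1
x = -0.1 / 0.5 = -0.20

-0.20%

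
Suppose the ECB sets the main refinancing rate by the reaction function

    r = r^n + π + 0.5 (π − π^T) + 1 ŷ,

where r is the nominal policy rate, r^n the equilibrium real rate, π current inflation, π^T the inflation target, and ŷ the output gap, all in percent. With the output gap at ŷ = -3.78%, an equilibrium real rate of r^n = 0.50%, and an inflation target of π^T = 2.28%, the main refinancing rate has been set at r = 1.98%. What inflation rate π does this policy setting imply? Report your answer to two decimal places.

Collecting π: r = r^n + (1 + 0.5) π − 0.5 π^T + 1 ŷ
1.5 π = 1.98 − 0.50 + 0.5 × 2.28 − 1 × (-3.78) = 6.4
π = 6.4 / 1.5 = 4.27

4.27%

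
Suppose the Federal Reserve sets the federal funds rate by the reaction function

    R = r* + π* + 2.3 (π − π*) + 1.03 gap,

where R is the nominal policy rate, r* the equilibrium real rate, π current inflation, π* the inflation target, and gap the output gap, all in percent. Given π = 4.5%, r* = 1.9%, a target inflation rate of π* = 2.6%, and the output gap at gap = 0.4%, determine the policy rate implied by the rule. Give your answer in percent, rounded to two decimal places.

9.28%

R = 1.9 + 2.6 + 2.3 × (4.5 − 2.6) + 1.03 × 0.4
   = 1.9 + 2.6 + 4.37 + 0.412 = 9.28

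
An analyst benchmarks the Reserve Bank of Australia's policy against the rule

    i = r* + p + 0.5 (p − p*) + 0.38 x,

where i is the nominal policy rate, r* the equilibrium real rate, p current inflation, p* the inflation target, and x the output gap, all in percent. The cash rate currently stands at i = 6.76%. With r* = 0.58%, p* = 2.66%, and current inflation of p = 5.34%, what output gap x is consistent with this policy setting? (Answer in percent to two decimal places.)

0.38 x = 6.76 − 0.58 − 5.34 − 0.5 × (5.34 − 2.66) = -0.5
x = -0.5 / 0.38 = -1.32

-1.32%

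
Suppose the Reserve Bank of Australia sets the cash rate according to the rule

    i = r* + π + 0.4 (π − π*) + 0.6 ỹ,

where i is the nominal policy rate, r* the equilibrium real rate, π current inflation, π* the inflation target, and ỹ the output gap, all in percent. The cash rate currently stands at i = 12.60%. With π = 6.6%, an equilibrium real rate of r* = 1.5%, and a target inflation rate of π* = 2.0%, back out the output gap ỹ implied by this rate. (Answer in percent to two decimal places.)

0.6 ỹ = 12.60 − 1.5 − 6.6 − 0.4 × (6.6 − 2.0) = 2.66
ỹ = 2.66 / 0.6 = 4.43

4.43%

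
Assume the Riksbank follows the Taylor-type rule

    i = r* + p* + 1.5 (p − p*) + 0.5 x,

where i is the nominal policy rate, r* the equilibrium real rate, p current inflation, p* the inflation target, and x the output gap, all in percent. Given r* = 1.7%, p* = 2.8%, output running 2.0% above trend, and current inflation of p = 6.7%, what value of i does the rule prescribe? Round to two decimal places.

11.35%

Output 2.0% above potential → x = 2.0.
i = 1.7 + 2.8 + 1.5 × (6.7 − 2.8) + 0.5 × 2.0
   = 1.7 + 2.8 + 5.85 + 1 = 11.35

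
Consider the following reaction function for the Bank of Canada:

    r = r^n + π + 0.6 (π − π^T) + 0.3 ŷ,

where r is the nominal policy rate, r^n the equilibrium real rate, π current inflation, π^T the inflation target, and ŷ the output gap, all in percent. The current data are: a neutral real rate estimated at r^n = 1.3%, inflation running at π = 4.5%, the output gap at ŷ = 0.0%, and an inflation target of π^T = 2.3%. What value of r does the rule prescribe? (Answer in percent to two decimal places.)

r = 1.3 + 4.5 + 0.6 × (4.5 − 2.3) + 0.3 × 0.0
   = 1.3 + 4.5 + 1.32 + 0 = 7.12

7.12%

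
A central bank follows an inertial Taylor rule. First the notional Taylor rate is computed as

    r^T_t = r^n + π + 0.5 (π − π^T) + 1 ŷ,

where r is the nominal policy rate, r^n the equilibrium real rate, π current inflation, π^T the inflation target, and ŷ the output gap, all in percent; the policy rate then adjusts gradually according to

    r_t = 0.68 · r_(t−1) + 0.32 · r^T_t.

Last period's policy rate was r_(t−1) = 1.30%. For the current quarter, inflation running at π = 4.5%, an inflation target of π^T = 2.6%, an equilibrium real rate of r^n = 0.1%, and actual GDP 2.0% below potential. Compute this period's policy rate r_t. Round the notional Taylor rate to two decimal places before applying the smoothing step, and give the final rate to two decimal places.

2.02%

Output 2.0% below potential → ŷ = -2.0.
r^T_t = 0.1 + 4.5 + 0.5 × (4.5 − 2.6) + 1 × (-2.0)
   = 0.1 + 4.5 + 0.95 − 2 = 3.55
r_t = 0.68 × 1.30 + 0.32 × 3.55 = 0.884 + 1.136 = 2.02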